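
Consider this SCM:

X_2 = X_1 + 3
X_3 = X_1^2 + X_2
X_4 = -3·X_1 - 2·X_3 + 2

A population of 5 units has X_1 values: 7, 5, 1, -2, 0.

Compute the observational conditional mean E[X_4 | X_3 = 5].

-6.5

E[X_4|X_3=5] averages over only the 2 units with X_3=5 (X_1 = 1, -2): X_4 = -11, -2, mean -6.5.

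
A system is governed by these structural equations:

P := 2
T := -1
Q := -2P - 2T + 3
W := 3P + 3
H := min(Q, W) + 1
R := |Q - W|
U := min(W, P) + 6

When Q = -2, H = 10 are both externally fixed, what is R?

Setting Q = -2, H = 10 by intervention discards those variables' equations.
W = 3P + 3  [with P=2]  = 9
R = |Q - W|  [with Q=-2, W=9]  = 11

11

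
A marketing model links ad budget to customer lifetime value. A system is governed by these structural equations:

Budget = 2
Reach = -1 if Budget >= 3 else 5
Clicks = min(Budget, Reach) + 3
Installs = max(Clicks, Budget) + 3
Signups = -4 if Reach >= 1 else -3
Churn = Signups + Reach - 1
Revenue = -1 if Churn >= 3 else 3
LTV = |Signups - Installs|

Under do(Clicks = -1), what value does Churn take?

0

The intervention breaks the incoming arrows to Clicks: Clicks = min(Budget, Reach) + 3 no longer applies, and Clicks = -1.
No directed path runs from Clicks to Churn, so Churn keeps its natural value.
Reach = -1 if Budget >= 3 else 5  [with Budget=2]  = 5
Signups = -4 if Reach >= 1 else -3  [with Reach=5]  = -4
Churn = Signups + Reach - 1  [with Signups=-4, Reach=5]  = 0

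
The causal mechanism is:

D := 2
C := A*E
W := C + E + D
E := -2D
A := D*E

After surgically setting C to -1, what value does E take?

The intervention breaks the incoming arrows to C: C := A*E no longer applies, and C = -1.
Since E is not a descendant of the intervened variable, it is unaffected.
E = -2D  [with D=2]  = -4

-4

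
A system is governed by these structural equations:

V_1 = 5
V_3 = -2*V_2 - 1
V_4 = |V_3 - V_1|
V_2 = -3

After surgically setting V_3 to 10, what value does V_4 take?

The intervention breaks the incoming arrows to V_3: V_3 = -2*V_2 - 1 no longer applies, and V_3 = 10.
V_4 = |V_3 - V_1|  [with V_3=10, V_1=5]  = 5

5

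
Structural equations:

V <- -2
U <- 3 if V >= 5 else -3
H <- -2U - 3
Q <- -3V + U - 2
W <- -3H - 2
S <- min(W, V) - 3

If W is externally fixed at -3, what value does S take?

-6

The intervention breaks the incoming arrows to W: W <- -3H - 2 no longer applies, and W = -3.
S = min(W, V) - 3  [with W=-3, V=-2]  = -6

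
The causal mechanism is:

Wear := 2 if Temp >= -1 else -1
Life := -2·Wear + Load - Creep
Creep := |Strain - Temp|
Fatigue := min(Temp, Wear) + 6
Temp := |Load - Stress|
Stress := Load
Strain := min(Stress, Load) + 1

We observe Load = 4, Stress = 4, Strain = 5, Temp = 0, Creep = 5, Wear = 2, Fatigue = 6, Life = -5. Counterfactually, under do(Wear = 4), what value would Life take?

Intervening sets Wear = 4 and removes its equation (Wear := 2 if Temp >= -1 else -1).
Stress = Load  [with Load=4]  = 4
Strain = min(Stress, Load) + 1  [with Stress=4, Load=4]  = 5
Temp = |Load - Stress|  [with Load=4, Stress=4]  = 0
Creep = |Strain - Temp|  [with Strain=5, Temp=0]  = 5
Life = -2·Wear + Load - Creep  [with Wear=4, Load=4, Creep=5]  = -9

-9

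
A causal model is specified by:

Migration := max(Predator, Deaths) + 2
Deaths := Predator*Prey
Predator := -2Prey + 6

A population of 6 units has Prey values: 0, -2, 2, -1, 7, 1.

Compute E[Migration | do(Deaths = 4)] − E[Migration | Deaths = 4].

2

Under do(Deaths=4), Deaths's equation is replaced by Deaths=4 for every unit. Per-unit Migration: 8, 12, 6, 10, 6, 6. Mean = 8.
Observing Deaths=4 restricts to units where Deaths's equation naturally yields 4: Prey ∈ {2, 1}. In that subpopulation Migration = 6, 6, mean 6.
Difference = 8 − 6 = 2.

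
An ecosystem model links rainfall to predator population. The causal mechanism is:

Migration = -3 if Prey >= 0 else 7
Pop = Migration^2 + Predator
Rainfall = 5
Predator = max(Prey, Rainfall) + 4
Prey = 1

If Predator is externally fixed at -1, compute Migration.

-3

The intervention breaks the incoming arrows to Predator: Predator = max(Prey, Rainfall) + 4 no longer applies, and Predator = -1.
Migration is not downstream of the intervention, so its value is determined by the original equations.
Migration = -3 if Prey >= 0 else 7  [with Prey=1]  = -3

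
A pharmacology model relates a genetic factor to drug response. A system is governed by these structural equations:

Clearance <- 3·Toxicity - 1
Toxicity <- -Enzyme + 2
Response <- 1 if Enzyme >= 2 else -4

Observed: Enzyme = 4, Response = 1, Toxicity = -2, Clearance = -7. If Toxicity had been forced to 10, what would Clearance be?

29

The intervention breaks the incoming arrows to Toxicity: Toxicity <- -Enzyme + 2 no longer applies, and Toxicity = 10.
Clearance = 3·Toxicity - 1  [with Toxicity=10]  = 29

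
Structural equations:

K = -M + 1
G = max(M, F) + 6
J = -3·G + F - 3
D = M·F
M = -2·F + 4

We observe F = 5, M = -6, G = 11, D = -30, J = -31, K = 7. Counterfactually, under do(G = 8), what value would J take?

-22

do(G=8) replaces the equation G = max(M, F) + 6 with the constant G = 8.
J = -3·G + F - 3  [with G=8, F=5]  = -22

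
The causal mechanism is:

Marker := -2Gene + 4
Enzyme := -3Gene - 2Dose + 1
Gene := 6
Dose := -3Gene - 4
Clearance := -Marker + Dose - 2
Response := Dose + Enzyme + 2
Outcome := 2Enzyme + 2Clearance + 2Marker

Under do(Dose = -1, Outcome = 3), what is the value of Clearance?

5

Under do(Dose = -1, Outcome = 3), each intervened variable's structural equation is replaced by its fixed value.
Marker = -2Gene + 4  [with Gene=6]  = -8
Clearance = -Marker + Dose - 2  [with Marker=-8, Dose=-1]  = 5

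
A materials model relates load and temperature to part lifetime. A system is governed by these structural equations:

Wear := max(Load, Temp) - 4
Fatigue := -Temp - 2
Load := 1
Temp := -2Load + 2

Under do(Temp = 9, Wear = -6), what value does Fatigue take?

-11

Setting Temp = 9, Wear = -6 by intervention discards those variables' equations.
Fatigue = -Temp - 2  [with Temp=9]  = -11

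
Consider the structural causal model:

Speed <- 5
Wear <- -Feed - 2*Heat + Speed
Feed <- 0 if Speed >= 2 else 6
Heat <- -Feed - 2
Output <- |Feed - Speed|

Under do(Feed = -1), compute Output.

6

do(Feed=-1) replaces the equation Feed <- 0 if Speed >= 2 else 6 with the constant Feed = -1.
Output = |Feed - Speed|  [with Feed=-1, Speed=5]  = 6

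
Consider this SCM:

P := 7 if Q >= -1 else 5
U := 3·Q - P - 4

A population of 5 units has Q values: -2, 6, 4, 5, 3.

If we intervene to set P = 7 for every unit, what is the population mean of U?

-1.4

The intervention sets P=7 in all 5 units regardless of Q. Recomputing U per unit gives -17, 7, 1, 4, -2; average -1.4.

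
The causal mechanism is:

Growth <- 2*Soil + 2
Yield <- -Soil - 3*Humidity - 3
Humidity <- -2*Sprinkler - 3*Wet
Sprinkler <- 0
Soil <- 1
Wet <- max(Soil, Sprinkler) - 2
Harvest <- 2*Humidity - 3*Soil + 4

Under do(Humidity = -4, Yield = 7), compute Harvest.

Under do(Humidity = -4, Yield = 7), each intervened variable's structural equation is replaced by its fixed value.
Harvest = 2*Humidity - 3*Soil + 4  [with Humidity=-4, Soil=1]  = -7

-7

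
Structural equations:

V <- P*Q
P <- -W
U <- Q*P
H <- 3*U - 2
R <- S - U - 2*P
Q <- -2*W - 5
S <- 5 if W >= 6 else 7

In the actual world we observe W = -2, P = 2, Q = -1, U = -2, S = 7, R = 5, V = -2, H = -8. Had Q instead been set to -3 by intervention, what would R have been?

9

The intervention breaks the incoming arrows to Q: Q <- -2*W - 5 no longer applies, and Q = -3.
P = -W  [with W=-2]  = 2
U = Q*P  [with Q=-3, P=2]  = -6
S = 5 if W >= 6 else 7  [with W=-2]  = 7
R = S - U - 2*P  [with S=7, U=-6, P=2]  = 9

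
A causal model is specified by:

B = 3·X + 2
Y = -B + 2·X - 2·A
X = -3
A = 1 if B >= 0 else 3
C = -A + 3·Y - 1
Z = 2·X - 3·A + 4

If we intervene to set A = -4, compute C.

30

do(A=-4) replaces the equation A = 1 if B >= 0 else 3 with the constant A = -4.
B = 3·X + 2  [with X=-3]  = -7
Y = -B + 2·X - 2·A  [with B=-7, X=-3, A=-4]  = 9
C = -A + 3·Y - 1  [with A=-4, Y=9]  = 30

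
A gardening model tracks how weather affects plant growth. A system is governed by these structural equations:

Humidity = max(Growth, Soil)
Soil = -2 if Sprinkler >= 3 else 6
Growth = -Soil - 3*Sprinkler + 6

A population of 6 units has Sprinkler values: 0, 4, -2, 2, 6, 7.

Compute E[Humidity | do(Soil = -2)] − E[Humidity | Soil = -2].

5

Every unit gets Soil=-2 under the intervention. Humidity values become 8, -2, 14, 2, -2, -2; E[Humidity|do(Soil=-2)] = 3.
Observing Soil=-2 restricts to units where Soil's equation naturally yields -2: Sprinkler ∈ {4, 6, 7}. In that subpopulation Humidity = -2, -2, -2, mean -2.
Difference = 3 − (-2) = 5.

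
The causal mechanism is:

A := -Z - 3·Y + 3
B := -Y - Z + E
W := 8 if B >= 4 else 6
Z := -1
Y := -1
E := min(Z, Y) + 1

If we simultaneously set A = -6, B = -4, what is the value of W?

Setting A = -6, B = -4 by intervention discards those variables' equations.
W = 8 if B >= 4 else 6  [with B=-4]  = 6

6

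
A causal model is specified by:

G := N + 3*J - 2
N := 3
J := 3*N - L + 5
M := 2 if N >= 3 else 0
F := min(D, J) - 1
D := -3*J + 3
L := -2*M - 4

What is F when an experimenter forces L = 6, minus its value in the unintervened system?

The intervention breaks the incoming arrows to L: L := -2*M - 4 no longer applies, and L = 6.
J = 3*N - L + 5  [with N=3, L=6]  = 8
D = -3*J + 3  [with J=8]  = -21
F = min(D, J) - 1  [with D=-21, J=8]  = -22
Without intervention: M = 2 if N >= 3 else 0  [with N=3]  = 2; L = -2*M - 4  [with M=2]  = -8; J = 3*N - L + 5  [with N=3, L=-8]  = 22; D = -3*J + 3  [with J=22]  = -63; F = min(D, J) - 1  [with D=-63, J=22]  = -64.
Change = -22 − (-64) = 42.

42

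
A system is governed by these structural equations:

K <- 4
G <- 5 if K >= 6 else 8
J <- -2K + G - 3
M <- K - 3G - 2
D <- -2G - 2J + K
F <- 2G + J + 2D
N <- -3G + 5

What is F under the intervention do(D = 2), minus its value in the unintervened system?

The intervention breaks the incoming arrows to D: D <- -2G - 2J + K no longer applies, and D = 2.
G = 5 if K >= 6 else 8  [with K=4]  = 8
J = -2K + G - 3  [with K=4, G=8]  = -3
F = 2G + J + 2D  [with G=8, J=-3, D=2]  = 17
Without intervention: G = 5 if K >= 6 else 8  [with K=4]  = 8; J = -2K + G - 3  [with K=4, G=8]  = -3; D = -2G - 2J + K  [with G=8, J=-3, K=4]  = -6; F = 2G + J + 2D  [with G=8, J=-3, D=-6]  = 1.
Change = 17 − 1 = 16.

16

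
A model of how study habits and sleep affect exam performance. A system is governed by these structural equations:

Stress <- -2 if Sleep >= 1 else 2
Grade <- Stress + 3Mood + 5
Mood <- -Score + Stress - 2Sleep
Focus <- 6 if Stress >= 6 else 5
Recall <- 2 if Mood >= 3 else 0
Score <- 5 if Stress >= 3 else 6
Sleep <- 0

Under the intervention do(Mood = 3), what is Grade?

16

Under do(Mood=3), the mechanism Mood <- -Score + Stress - 2Sleep is discarded; Mood is fixed at 3.
Stress = -2 if Sleep >= 1 else 2  [with Sleep=0]  = 2
Grade = Stress + 3Mood + 5  [with Stress=2, Mood=3]  = 16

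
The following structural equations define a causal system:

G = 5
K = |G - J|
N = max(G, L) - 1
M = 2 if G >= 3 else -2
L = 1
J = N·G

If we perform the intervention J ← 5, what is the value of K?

0

The intervention breaks the incoming arrows to J: J = N·G no longer applies, and J = 5.
K = |G - J|  [with G=5, J=5]  = 0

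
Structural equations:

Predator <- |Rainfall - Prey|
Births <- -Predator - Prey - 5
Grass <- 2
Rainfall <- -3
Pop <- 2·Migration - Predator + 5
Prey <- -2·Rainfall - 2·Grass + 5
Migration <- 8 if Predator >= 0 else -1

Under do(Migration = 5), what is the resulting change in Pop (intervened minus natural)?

-6

Intervening sets Migration = 5 and removes its equation (Migration <- 8 if Predator >= 0 else -1).
Prey = -2·Rainfall - 2·Grass + 5  [with Rainfall=-3, Grass=2]  = 7
Predator = |Rainfall - Prey|  [with Rainfall=-3, Prey=7]  = 10
Pop = 2·Migration - Predator + 5  [with Migration=5, Predator=10]  = 5
Without intervention: Prey = -2·Rainfall - 2·Grass + 5  [with Rainfall=-3, Grass=2]  = 7; Predator = |Rainfall - Prey|  [with Rainfall=-3, Prey=7]  = 10; Migration = 8 if Predator >= 0 else -1  [with Predator=10]  = 8; Pop = 2·Migration - Predator + 5  [with Migration=8, Predator=10]  = 11.
Change = 5 − 11 = -6.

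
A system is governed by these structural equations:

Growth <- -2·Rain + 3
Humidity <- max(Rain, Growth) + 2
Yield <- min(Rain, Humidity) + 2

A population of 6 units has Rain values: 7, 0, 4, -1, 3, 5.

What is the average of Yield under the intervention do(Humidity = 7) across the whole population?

Every unit gets Humidity=7 under the intervention. Yield values become 9, 2, 6, 1, 5, 7; E[Yield|do(Humidity=7)] = 5.

5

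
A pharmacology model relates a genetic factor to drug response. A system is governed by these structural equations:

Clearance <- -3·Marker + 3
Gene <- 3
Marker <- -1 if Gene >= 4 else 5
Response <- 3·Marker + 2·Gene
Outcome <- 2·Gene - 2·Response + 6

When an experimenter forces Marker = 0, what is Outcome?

do(Marker=0) replaces the equation Marker <- -1 if Gene >= 4 else 5 with the constant Marker = 0.
Response = 3·Marker + 2·Gene  [with Marker=0, Gene=3]  = 6
Outcome = 2·Gene - 2·Response + 6  [with Gene=3, Response=6]  = 0

0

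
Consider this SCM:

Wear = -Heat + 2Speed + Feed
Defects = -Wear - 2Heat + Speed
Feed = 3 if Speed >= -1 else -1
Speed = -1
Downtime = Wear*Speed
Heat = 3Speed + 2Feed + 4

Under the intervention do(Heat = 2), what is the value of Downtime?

1

The intervention breaks the incoming arrows to Heat: Heat = 3Speed + 2Feed + 4 no longer applies, and Heat = 2.
Feed = 3 if Speed >= -1 else -1  [with Speed=-1]  = 3
Wear = -Heat + 2Speed + Feed  [with Heat=2, Speed=-1, Feed=3]  = -1
Downtime = Wear*Speed  [with Wear=-1, Speed=-1]  = 1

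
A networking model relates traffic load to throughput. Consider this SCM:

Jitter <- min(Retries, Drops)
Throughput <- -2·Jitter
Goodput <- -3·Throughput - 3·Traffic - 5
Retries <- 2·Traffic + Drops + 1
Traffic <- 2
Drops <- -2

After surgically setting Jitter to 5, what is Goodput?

19

Under do(Jitter=5), the mechanism Jitter <- min(Retries, Drops) is discarded; Jitter is fixed at 5.
Throughput = -2·Jitter  [with Jitter=5]  = -10
Goodput = -3·Throughput - 3·Traffic - 5  [with Throughput=-10, Traffic=2]  = 19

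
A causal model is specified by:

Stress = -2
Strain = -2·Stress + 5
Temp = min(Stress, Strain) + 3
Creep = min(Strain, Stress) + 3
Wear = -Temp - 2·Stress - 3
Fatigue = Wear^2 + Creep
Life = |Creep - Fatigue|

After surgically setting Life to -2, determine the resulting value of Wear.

The intervention breaks the incoming arrows to Life: Life = |Creep - Fatigue| no longer applies, and Life = -2.
Wear is not downstream of the intervention, so its value is determined by the original equations.
Strain = -2·Stress + 5  [with Stress=-2]  = 9
Temp = min(Stress, Strain) + 3  [with Stress=-2, Strain=9]  = 1
Wear = -Temp - 2·Stress - 3  [with Temp=1, Stress=-2]  = 0

0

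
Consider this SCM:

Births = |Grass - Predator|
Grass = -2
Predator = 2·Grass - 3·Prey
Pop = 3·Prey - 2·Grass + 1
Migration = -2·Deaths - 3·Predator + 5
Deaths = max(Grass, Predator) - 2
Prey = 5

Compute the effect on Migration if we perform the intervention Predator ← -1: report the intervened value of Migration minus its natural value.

The intervention breaks the incoming arrows to Predator: Predator = 2·Grass - 3·Prey no longer applies, and Predator = -1.
Deaths = max(Grass, Predator) - 2  [with Grass=-2, Predator=-1]  = -3
Migration = -2·Deaths - 3·Predator + 5  [with Deaths=-3, Predator=-1]  = 14
Without intervention: Predator = 2·Grass - 3·Prey  [with Grass=-2, Prey=5]  = -19; Deaths = max(Grass, Predator) - 2  [with Grass=-2, Predator=-19]  = -4; Migration = -2·Deaths - 3·Predator + 5  [with Deaths=-4, Predator=-19]  = 70.
Change = 14 − 70 = -56.

-56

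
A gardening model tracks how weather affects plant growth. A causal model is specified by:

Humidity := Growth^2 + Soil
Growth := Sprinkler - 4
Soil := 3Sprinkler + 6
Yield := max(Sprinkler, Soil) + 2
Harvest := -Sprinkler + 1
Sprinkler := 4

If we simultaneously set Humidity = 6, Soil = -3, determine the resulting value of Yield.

6

The joint intervention fixes Humidity = 6, Soil = -3, removing each variable's own equation.
Yield = max(Sprinkler, Soil) + 2  [with Sprinkler=4, Soil=-3]  = 6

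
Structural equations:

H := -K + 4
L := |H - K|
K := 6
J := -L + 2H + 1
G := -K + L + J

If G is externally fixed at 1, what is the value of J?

-11

The intervention breaks the incoming arrows to G: G := -K + L + J no longer applies, and G = 1.
Since J is not a descendant of the intervened variable, it is unaffected.
H = -K + 4  [with K=6]  = -2
L = |H - K|  [with H=-2, K=6]  = 8
J = -L + 2H + 1  [with L=8, H=-2]  = -11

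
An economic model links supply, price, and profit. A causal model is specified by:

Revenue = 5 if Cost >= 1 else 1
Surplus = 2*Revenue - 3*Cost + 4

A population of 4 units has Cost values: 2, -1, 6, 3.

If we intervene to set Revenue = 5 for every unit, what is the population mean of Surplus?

6.5

Every unit gets Revenue=5 under the intervention. Surplus values become 8, 17, -4, 5; E[Surplus|do(Revenue=5)] = 6.5.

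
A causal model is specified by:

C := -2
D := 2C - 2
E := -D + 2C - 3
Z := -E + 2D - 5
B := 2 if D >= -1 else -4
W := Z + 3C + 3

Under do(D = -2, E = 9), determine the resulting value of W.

Under do(D = -2, E = 9), each intervened variable's structural equation is replaced by its fixed value.
Z = -E + 2D - 5  [with E=9, D=-2]  = -18
W = Z + 3C + 3  [with Z=-18, C=-2]  = -21

-21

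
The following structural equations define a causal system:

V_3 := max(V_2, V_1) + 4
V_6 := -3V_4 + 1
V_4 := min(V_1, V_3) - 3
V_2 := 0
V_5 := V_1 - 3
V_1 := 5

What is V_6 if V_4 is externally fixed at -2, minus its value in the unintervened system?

Under do(V_4=-2), the mechanism V_4 := min(V_1, V_3) - 3 is discarded; V_4 is fixed at -2.
V_6 = -3V_4 + 1  [with V_4=-2]  = 7
Without intervention: V_3 = max(V_2, V_1) + 4  [with V_2=0, V_1=5]  = 9; V_4 = min(V_1, V_3) - 3  [with V_1=5, V_3=9]  = 2; V_6 = -3V_4 + 1  [with V_4=2]  = -5.
Change = 7 − (-5) = 12.

12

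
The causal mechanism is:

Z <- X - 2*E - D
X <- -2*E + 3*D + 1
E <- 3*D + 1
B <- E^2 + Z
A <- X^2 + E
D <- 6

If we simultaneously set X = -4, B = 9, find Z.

The joint intervention fixes X = -4, B = 9, removing each variable's own equation.
E = 3*D + 1  [with D=6]  = 19
Z = X - 2*E - D  [with X=-4, E=19, D=6]  = -48

-48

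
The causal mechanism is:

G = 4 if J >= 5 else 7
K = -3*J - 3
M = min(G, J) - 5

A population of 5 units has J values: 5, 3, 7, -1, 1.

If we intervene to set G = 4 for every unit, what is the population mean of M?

Every unit gets G=4 under the intervention. M values become -1, -2, -1, -6, -4; E[M|do(G=4)] = -2.8.

-2.8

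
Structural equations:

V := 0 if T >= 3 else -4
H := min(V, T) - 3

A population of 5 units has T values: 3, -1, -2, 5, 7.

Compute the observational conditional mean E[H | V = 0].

-3

Conditioning on V=0 selects the 3 unit(s) with T ∈ {3, 5, 7}. Their H values: -3, -3, -3. Mean = -3.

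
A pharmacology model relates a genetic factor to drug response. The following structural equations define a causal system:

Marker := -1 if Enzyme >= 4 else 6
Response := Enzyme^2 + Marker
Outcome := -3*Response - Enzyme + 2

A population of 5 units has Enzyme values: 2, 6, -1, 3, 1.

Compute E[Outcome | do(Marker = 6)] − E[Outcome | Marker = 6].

-20.3

Every unit gets Marker=6 under the intervention. Outcome values become -30, -130, -18, -46, -20; E[Outcome|do(Marker=6)] = -48.8.
E[Outcome|Marker=6] averages over only the 4 units with Marker=6 (Enzyme = 2, -1, 3, 1): Outcome = -30, -18, -46, -20, mean -28.5.
Difference = -48.8 − (-28.5) = -20.3.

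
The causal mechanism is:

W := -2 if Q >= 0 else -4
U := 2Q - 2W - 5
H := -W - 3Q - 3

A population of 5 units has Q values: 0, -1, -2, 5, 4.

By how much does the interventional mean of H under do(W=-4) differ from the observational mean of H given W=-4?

-8.1

Every unit gets W=-4 under the intervention. H values become 1, 4, 7, -14, -11; E[H|do(W=-4)] = -2.6.
Observing W=-4 restricts to units where W's equation naturally yields -4: Q ∈ {-1, -2}. In that subpopulation H = 4, 7, mean 5.5.
Difference = -2.6 − 5.5 = -8.1.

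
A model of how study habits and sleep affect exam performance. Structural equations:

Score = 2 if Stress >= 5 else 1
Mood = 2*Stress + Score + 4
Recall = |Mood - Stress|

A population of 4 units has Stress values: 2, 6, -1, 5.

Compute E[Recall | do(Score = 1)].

8

Every unit gets Score=1 under the intervention. Recall values become 7, 11, 4, 10; E[Recall|do(Score=1)] = 8.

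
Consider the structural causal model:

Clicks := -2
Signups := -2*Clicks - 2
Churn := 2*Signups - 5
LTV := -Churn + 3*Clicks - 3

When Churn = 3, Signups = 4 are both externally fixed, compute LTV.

The joint intervention fixes Churn = 3, Signups = 4, removing each variable's own equation.
LTV = -Churn + 3*Clicks - 3  [with Churn=3, Clicks=-2]  = -12

-12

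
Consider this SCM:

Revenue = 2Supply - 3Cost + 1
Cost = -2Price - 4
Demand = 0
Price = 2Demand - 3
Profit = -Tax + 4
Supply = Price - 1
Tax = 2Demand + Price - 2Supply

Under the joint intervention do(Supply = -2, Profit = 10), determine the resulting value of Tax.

1

Under do(Supply = -2, Profit = 10), each intervened variable's structural equation is replaced by its fixed value.
Price = 2Demand - 3  [with Demand=0]  = -3
Tax = 2Demand + Price - 2Supply  [with Demand=0, Price=-3, Supply=-2]  = 1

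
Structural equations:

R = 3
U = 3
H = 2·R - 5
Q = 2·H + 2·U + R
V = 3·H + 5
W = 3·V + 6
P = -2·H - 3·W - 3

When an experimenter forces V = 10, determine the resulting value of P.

-113

Under do(V=10), the mechanism V = 3·H + 5 is discarded; V is fixed at 10.
H = 2·R - 5  [with R=3]  = 1
W = 3·V + 6  [with V=10]  = 36
P = -2·H - 3·W - 3  [with H=1, W=36]  = -113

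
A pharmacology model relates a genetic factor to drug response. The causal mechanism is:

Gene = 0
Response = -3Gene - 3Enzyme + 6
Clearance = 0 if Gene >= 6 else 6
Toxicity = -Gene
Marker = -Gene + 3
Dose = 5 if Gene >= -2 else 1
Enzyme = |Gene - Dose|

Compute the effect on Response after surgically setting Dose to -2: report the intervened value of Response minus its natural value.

do(Dose=-2) replaces the equation Dose = 5 if Gene >= -2 else 1 with the constant Dose = -2.
Enzyme = |Gene - Dose|  [with Gene=0, Dose=-2]  = 2
Response = -3Gene - 3Enzyme + 6  [with Gene=0, Enzyme=2]  = 0
Without intervention: Dose = 5 if Gene >= -2 else 1  [with Gene=0]  = 5; Enzyme = |Gene - Dose|  [with Gene=0, Dose=5]  = 5; Response = -3Gene - 3Enzyme + 6  [with Gene=0, Enzyme=5]  = -9.
Change = 0 − (-9) = 9.

9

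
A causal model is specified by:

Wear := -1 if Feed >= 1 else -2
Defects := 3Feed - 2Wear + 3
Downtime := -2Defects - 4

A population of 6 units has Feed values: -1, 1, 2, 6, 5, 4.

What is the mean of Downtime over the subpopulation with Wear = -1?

E[Downtime|Wear=-1] averages over only the 5 units with Wear=-1 (Feed = 1, 2, 6, 5, 4): Downtime = -20, -26, -50, -44, -38, mean -35.6.

-35.6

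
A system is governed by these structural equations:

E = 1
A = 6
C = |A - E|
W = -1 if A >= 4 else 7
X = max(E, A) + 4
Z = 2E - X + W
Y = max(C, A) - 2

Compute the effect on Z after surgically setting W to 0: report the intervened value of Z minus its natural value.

Under do(W=0), the mechanism W = -1 if A >= 4 else 7 is discarded; W is fixed at 0.
X = max(E, A) + 4  [with E=1, A=6]  = 10
Z = 2E - X + W  [with E=1, X=10, W=0]  = -8
Without intervention: W = -1 if A >= 4 else 7  [with A=6]  = -1; X = max(E, A) + 4  [with E=1, A=6]  = 10; Z = 2E - X + W  [with E=1, X=10, W=-1]  = -9.
Change = -8 − (-9) = 1.

1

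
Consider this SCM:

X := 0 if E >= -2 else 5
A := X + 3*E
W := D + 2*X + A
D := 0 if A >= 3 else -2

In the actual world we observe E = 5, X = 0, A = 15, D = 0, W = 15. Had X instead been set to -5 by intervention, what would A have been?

The intervention breaks the incoming arrows to X: X := 0 if E >= -2 else 5 no longer applies, and X = -5.
A = X + 3*E  [with X=-5, E=5]  = 10

10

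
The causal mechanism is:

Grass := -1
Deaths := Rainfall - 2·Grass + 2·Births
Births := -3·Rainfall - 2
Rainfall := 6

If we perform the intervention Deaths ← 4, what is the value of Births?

-20

Under do(Deaths=4), the mechanism Deaths := Rainfall - 2·Grass + 2·Births is discarded; Deaths is fixed at 4.
Since Births is not a descendant of the intervened variable, it is unaffected.
Births = -3·Rainfall - 2  [with Rainfall=6]  = -20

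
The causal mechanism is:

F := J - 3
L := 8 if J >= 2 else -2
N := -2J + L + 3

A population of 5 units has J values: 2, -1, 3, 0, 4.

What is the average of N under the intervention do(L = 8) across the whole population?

7.8

The intervention sets L=8 in all 5 units regardless of J. Recomputing N per unit gives 7, 13, 5, 11, 3; average 7.8.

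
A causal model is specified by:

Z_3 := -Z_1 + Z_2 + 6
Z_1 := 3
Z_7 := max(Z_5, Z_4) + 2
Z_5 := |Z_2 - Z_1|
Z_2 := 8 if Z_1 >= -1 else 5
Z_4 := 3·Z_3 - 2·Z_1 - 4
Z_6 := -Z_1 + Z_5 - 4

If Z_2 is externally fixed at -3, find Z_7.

Under do(Z_2=-3), the mechanism Z_2 := 8 if Z_1 >= -1 else 5 is discarded; Z_2 is fixed at -3.
Z_3 = -Z_1 + Z_2 + 6  [with Z_1=3, Z_2=-3]  = 0
Z_4 = 3·Z_3 - 2·Z_1 - 4  [with Z_3=0, Z_1=3]  = -10
Z_5 = |Z_2 - Z_1|  [with Z_2=-3, Z_1=3]  = 6
Z_7 = max(Z_5, Z_4) + 2  [with Z_5=6, Z_4=-10]  = 8

8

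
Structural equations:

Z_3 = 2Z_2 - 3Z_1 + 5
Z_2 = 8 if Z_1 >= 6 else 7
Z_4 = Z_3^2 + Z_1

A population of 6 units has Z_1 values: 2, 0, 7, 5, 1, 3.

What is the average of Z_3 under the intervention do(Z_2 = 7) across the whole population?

do(Z_2=7) breaks Z_2's dependence on Z_1. With Z_2=7 fixed, Z_3 across the units is 13, 19, -2, 4, 16, 10, mean 10.

10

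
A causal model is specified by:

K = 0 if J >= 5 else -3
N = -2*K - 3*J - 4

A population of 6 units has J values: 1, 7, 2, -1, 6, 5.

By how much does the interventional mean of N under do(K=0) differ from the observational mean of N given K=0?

Every unit gets K=0 under the intervention. N values become -7, -25, -10, -1, -22, -19; E[N|do(K=0)] = -14.
E[N|K=0] averages over only the 3 units with K=0 (J = 7, 6, 5): N = -25, -22, -19, mean -22.
Difference = -14 − (-22) = 8.

8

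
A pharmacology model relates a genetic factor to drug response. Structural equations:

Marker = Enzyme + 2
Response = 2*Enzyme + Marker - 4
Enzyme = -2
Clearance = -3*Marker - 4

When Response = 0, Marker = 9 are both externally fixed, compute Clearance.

The joint intervention fixes Response = 0, Marker = 9, removing each variable's own equation.
Clearance = -3*Marker - 4  [with Marker=9]  = -31

-31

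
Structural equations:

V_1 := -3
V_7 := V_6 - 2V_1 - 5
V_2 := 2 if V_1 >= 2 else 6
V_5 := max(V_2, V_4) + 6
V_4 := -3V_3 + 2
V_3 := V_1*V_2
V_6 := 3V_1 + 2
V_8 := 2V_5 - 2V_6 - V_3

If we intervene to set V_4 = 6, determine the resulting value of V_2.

6

The intervention breaks the incoming arrows to V_4: V_4 := -3V_3 + 2 no longer applies, and V_4 = 6.
Since V_2 is not a descendant of the intervened variable, it is unaffected.
V_2 = 2 if V_1 >= 2 else 6  [with V_1=-3]  = 6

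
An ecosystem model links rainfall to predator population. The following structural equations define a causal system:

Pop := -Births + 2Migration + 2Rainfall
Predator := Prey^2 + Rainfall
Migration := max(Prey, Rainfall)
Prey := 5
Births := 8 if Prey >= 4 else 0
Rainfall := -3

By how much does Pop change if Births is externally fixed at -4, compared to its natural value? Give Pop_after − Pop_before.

12

Under do(Births=-4), the mechanism Births := 8 if Prey >= 4 else 0 is discarded; Births is fixed at -4.
Migration = max(Prey, Rainfall)  [with Prey=5, Rainfall=-3]  = 5
Pop = -Births + 2Migration + 2Rainfall  [with Births=-4, Migration=5, Rainfall=-3]  = 8
Without intervention: Births = 8 if Prey >= 4 else 0  [with Prey=5]  = 8; Migration = max(Prey, Rainfall)  [with Prey=5, Rainfall=-3]  = 5; Pop = -Births + 2Migration + 2Rainfall  [with Births=8, Migration=5, Rainfall=-3]  = -4.
Change = 8 − (-4) = 12.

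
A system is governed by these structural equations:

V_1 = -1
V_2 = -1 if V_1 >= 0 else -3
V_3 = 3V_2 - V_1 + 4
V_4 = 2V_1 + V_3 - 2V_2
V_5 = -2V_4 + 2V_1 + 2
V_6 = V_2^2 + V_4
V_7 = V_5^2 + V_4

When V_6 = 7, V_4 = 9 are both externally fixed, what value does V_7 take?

333

Under do(V_6 = 7, V_4 = 9), each intervened variable's structural equation is replaced by its fixed value.
V_5 = -2V_4 + 2V_1 + 2  [with V_4=9, V_1=-1]  = -18
V_7 = V_5^2 + V_4  [with V_5=-18, V_4=9]  = 333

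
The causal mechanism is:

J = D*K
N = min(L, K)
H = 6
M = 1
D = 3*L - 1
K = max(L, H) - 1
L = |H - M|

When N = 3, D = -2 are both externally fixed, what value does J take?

Setting N = 3, D = -2 by intervention discards those variables' equations.
L = |H - M|  [with H=6, M=1]  = 5
K = max(L, H) - 1  [with L=5, H=6]  = 5
J = D*K  [with D=-2, K=5]  = -10

-10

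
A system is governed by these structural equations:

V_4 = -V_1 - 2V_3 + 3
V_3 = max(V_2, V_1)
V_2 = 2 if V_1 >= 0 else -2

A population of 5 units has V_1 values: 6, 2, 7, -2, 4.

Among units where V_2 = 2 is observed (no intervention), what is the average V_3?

4.75

E[V_3|V_2=2] averages over only the 4 units with V_2=2 (V_1 = 6, 2, 7, 4): V_3 = 6, 2, 7, 4, mean 4.75.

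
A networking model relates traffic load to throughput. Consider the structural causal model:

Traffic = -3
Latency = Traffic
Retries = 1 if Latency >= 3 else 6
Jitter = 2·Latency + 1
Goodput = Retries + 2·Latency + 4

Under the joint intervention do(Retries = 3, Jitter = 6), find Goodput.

1

Setting Retries = 3, Jitter = 6 by intervention discards those variables' equations.
Latency = Traffic  [with Traffic=-3]  = -3
Goodput = Retries + 2·Latency + 4  [with Retries=3, Latency=-3]  = 1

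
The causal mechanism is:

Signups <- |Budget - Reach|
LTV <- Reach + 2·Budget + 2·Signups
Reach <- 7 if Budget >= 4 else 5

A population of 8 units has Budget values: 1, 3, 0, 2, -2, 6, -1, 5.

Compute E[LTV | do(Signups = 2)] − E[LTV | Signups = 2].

The intervention sets Signups=2 in all 8 units regardless of Budget. Recomputing LTV per unit gives 11, 15, 9, 13, 5, 23, 7, 21; average 13.
Observing Signups=2 restricts to units where Signups's equation naturally yields 2: Budget ∈ {3, 5}. In that subpopulation LTV = 15, 21, mean 18.
Difference = 13 − 18 = -5.

-5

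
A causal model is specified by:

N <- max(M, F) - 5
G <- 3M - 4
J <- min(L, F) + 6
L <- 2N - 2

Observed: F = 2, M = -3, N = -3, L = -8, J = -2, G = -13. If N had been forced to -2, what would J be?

0

do(N=-2) replaces the equation N <- max(M, F) - 5 with the constant N = -2.
L = 2N - 2  [with N=-2]  = -6
J = min(L, F) + 6  [with L=-6, F=2]  = 0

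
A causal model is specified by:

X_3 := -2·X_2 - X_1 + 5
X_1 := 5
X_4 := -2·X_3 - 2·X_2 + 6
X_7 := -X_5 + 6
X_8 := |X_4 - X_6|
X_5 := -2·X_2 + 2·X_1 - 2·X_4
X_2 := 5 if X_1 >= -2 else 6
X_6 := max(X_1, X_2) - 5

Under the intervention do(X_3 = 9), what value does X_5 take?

do(X_3=9) replaces the equation X_3 := -2·X_2 - X_1 + 5 with the constant X_3 = 9.
X_2 = 5 if X_1 >= -2 else 6  [with X_1=5]  = 5
X_4 = -2·X_3 - 2·X_2 + 6  [with X_3=9, X_2=5]  = -22
X_5 = -2·X_2 + 2·X_1 - 2·X_4  [with X_2=5, X_1=5, X_4=-22]  = 44

44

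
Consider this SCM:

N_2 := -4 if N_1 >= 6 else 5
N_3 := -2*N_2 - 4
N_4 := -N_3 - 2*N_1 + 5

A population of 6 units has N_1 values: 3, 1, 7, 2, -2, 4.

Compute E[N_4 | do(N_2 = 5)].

14

Under do(N_2=5), N_2's equation is replaced by N_2=5 for every unit. Per-unit N_4: 13, 17, 5, 15, 23, 11. Mean = 14.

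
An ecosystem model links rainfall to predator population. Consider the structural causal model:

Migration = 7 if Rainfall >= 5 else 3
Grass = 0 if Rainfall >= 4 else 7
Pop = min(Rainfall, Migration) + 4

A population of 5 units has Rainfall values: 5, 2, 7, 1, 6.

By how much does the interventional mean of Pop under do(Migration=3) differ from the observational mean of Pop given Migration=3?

The intervention sets Migration=3 in all 5 units regardless of Rainfall. Recomputing Pop per unit gives 7, 6, 7, 5, 7; average 6.4.
E[Pop|Migration=3] averages over only the 2 units with Migration=3 (Rainfall = 2, 1): Pop = 6, 5, mean 5.5.
Difference = 6.4 − 5.5 = 0.9.

0.9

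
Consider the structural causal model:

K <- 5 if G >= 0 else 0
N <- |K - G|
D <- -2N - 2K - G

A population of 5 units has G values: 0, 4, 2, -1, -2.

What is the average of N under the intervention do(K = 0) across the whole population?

The intervention sets K=0 in all 5 units regardless of G. Recomputing N per unit gives 0, 4, 2, 1, 2; average 1.8.

1.8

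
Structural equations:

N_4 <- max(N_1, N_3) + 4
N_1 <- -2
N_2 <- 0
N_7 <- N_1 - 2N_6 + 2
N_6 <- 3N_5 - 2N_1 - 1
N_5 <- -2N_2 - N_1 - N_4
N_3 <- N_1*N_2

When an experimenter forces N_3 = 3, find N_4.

The intervention breaks the incoming arrows to N_3: N_3 <- N_1*N_2 no longer applies, and N_3 = 3.
N_4 = max(N_1, N_3) + 4  [with N_1=-2, N_3=3]  = 7

7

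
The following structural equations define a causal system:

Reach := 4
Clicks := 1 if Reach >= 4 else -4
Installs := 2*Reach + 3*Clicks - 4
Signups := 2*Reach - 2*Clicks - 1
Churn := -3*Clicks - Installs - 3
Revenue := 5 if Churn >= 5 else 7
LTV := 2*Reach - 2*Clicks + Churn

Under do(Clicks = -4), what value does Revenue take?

5

Under do(Clicks=-4), the mechanism Clicks := 1 if Reach >= 4 else -4 is discarded; Clicks is fixed at -4.
Installs = 2*Reach + 3*Clicks - 4  [with Reach=4, Clicks=-4]  = -8
Churn = -3*Clicks - Installs - 3  [with Clicks=-4, Installs=-8]  = 17
Revenue = 5 if Churn >= 5 else 7  [with Churn=17]  = 5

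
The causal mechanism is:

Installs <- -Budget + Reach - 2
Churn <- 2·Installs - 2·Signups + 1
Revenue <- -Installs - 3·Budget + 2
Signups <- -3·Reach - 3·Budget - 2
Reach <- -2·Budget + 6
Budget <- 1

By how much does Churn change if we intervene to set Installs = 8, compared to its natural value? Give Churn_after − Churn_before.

do(Installs=8) replaces the equation Installs <- -Budget + Reach - 2 with the constant Installs = 8.
Reach = -2·Budget + 6  [with Budget=1]  = 4
Signups = -3·Reach - 3·Budget - 2  [with Reach=4, Budget=1]  = -17
Churn = 2·Installs - 2·Signups + 1  [with Installs=8, Signups=-17]  = 51
Without intervention: Reach = -2·Budget + 6  [with Budget=1]  = 4; Installs = -Budget + Reach - 2  [with Budget=1, Reach=4]  = 1; Signups = -3·Reach - 3·Budget - 2  [with Reach=4, Budget=1]  = -17; Churn = 2·Installs - 2·Signups + 1  [with Installs=1, Signups=-17]  = 37.
Change = 51 − 37 = 14.

14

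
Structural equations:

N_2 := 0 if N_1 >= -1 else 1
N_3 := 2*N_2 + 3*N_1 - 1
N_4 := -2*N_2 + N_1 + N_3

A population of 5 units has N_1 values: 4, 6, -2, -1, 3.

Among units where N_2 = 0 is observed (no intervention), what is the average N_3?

Conditioning on N_2=0 selects the 4 unit(s) with N_1 ∈ {4, 6, -1, 3}. Their N_3 values: 11, 17, -4, 8. Mean = 8.

8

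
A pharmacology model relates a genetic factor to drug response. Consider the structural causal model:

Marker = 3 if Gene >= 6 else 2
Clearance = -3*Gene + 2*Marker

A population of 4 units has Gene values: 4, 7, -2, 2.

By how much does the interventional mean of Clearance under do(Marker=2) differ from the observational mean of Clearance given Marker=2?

-4.25

Every unit gets Marker=2 under the intervention. Clearance values become -8, -17, 10, -2; E[Clearance|do(Marker=2)] = -4.25.
Conditioning on Marker=2 selects the 3 unit(s) with Gene ∈ {4, -2, 2}. Their Clearance values: -8, 10, -2. Mean = 0.
Difference = -4.25 − 0 = -4.25.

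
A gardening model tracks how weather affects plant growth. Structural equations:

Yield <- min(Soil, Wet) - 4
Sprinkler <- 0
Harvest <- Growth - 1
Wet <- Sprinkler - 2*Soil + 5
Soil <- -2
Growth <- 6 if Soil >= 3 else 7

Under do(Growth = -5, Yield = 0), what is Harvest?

The joint intervention fixes Growth = -5, Yield = 0, removing each variable's own equation.
Harvest = Growth - 1  [with Growth=-5]  = -6

-6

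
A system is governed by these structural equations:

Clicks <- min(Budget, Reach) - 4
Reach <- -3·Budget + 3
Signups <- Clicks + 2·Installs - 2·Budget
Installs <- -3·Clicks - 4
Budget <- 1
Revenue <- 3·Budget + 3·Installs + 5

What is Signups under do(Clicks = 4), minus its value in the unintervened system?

do(Clicks=4) replaces the equation Clicks <- min(Budget, Reach) - 4 with the constant Clicks = 4.
Installs = -3·Clicks - 4  [with Clicks=4]  = -16
Signups = Clicks + 2·Installs - 2·Budget  [with Clicks=4, Installs=-16, Budget=1]  = -30
Without intervention: Reach = -3·Budget + 3  [with Budget=1]  = 0; Clicks = min(Budget, Reach) - 4  [with Budget=1, Reach=0]  = -4; Installs = -3·Clicks - 4  [with Clicks=-4]  = 8; Signups = Clicks + 2·Installs - 2·Budget  [with Clicks=-4, Installs=8, Budget=1]  = 10.
Change = -30 − 10 = -40.

-40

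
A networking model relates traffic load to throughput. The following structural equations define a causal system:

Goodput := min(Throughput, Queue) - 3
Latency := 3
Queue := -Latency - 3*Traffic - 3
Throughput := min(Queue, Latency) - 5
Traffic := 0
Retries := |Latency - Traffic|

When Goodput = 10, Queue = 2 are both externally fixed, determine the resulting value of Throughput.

-3

Under do(Goodput = 10, Queue = 2), each intervened variable's structural equation is replaced by its fixed value.
Throughput = min(Queue, Latency) - 5  [with Queue=2, Latency=3]  = -3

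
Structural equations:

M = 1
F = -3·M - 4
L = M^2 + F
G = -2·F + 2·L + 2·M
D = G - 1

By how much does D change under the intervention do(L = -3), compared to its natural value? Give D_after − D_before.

do(L=-3) replaces the equation L = M^2 + F with the constant L = -3.
F = -3·M - 4  [with M=1]  = -7
G = -2·F + 2·L + 2·M  [with F=-7, L=-3, M=1]  = 10
D = G - 1  [with G=10]  = 9
Without intervention: F = -3·M - 4  [with M=1]  = -7; L = M^2 + F  [with M=1, F=-7]  = -6; G = -2·F + 2·L + 2·M  [with F=-7, L=-6, M=1]  = 4; D = G - 1  [with G=4]  = 3.
Change = 9 − 3 = 6.

6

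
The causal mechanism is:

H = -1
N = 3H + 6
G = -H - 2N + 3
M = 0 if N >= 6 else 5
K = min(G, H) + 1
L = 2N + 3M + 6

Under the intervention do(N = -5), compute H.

-1

Under do(N=-5), the mechanism N = 3H + 6 is discarded; N is fixed at -5.
H is not downstream of the intervention, so its value is determined by the original equations.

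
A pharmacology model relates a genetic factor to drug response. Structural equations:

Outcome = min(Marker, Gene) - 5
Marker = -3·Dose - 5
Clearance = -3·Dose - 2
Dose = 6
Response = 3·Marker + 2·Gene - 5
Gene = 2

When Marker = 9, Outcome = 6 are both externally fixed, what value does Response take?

Setting Marker = 9, Outcome = 6 by intervention discards those variables' equations.
Response = 3·Marker + 2·Gene - 5  [with Marker=9, Gene=2]  = 26

26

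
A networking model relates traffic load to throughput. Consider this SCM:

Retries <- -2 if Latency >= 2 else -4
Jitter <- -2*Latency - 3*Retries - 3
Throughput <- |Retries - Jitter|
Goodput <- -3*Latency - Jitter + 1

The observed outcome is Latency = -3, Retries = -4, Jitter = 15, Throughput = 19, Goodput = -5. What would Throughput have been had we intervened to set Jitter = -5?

1

The intervention breaks the incoming arrows to Jitter: Jitter <- -2*Latency - 3*Retries - 3 no longer applies, and Jitter = -5.
Retries = -2 if Latency >= 2 else -4  [with Latency=-3]  = -4
Throughput = |Retries - Jitter|  [with Retries=-4, Jitter=-5]  = 1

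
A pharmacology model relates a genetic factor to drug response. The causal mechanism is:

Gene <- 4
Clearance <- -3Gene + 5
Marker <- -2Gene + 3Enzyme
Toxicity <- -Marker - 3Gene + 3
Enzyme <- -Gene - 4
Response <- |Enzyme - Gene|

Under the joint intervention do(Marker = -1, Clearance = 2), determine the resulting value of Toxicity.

-8

The joint intervention fixes Marker = -1, Clearance = 2, removing each variable's own equation.
Toxicity = -Marker - 3Gene + 3  [with Marker=-1, Gene=4]  = -8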